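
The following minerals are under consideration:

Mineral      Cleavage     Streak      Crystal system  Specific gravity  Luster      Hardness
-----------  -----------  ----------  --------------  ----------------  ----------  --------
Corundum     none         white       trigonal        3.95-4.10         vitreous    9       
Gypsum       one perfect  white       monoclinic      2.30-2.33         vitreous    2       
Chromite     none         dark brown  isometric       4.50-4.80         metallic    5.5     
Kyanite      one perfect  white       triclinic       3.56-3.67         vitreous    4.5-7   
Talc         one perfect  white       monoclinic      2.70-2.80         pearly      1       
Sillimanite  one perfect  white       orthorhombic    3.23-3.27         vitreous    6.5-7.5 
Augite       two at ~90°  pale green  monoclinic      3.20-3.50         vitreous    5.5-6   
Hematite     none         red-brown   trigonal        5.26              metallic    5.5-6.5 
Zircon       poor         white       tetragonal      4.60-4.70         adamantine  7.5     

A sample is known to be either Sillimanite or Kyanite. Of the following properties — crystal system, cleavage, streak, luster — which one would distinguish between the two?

Crystal system: Sillimanite orthorhombic, Kyanite triclinic — these differ.
Cleavage: both one perfect — no difference.
Streak: both white — no difference.
Luster: both vitreous — no difference.
Of the listed properties, crystal system is the one that separates them.

crystal system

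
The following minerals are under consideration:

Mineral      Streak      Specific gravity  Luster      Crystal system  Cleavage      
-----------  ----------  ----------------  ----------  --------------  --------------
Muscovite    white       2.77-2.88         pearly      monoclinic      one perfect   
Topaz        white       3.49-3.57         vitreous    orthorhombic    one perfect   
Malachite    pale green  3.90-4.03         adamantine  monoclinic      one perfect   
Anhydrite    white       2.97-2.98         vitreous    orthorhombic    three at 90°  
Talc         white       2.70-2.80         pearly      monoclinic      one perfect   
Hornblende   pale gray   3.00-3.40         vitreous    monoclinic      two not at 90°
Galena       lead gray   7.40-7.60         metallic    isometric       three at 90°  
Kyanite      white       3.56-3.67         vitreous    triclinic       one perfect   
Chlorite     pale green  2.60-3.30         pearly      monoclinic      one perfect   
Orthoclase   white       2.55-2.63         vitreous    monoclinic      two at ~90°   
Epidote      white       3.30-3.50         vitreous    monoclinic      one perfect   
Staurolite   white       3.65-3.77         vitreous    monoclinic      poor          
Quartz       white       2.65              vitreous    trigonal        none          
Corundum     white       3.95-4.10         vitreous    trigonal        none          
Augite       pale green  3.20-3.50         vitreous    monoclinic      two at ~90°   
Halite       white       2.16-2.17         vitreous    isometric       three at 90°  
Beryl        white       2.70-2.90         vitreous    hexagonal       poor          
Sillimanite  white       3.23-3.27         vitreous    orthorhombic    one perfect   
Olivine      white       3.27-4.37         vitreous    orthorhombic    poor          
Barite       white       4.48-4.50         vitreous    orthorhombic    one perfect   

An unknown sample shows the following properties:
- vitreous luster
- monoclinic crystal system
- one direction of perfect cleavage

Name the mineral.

Vitreous luster eliminates Muscovite, Malachite, Talc, Galena, Chlorite.
Monoclinic crystal system: only Hornblende, Orthoclase, Epidote, Staurolite, Augite remain.
One direction of perfect cleavage: only Epidote remains.
The only mineral consistent with every observation is Epidote.

Epidote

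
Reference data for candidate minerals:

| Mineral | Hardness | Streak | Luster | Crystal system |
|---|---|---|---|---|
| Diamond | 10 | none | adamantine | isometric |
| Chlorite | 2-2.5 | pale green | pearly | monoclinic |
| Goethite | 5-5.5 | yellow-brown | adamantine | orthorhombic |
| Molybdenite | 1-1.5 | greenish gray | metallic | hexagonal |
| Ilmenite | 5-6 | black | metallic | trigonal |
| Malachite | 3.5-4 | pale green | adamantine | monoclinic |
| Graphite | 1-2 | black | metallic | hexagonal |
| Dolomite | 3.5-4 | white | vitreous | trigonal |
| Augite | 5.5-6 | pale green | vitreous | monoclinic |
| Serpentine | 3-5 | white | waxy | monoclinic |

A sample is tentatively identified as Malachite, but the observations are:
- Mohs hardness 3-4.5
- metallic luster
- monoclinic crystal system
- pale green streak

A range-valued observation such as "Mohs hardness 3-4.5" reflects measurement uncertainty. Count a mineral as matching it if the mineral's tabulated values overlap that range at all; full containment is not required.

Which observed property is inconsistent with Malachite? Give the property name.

Mohs hardness 3-4.5: Malachite has hardness 3.5-4 — agrees.
Metallic luster: Malachite has adamantine luster — outside the reference range.
Monoclinic crystal system: Malachite has monoclinic system — agrees.
Pale green streak: Malachite has pale green streak — agrees.
Only the luster is inconsistent.

luster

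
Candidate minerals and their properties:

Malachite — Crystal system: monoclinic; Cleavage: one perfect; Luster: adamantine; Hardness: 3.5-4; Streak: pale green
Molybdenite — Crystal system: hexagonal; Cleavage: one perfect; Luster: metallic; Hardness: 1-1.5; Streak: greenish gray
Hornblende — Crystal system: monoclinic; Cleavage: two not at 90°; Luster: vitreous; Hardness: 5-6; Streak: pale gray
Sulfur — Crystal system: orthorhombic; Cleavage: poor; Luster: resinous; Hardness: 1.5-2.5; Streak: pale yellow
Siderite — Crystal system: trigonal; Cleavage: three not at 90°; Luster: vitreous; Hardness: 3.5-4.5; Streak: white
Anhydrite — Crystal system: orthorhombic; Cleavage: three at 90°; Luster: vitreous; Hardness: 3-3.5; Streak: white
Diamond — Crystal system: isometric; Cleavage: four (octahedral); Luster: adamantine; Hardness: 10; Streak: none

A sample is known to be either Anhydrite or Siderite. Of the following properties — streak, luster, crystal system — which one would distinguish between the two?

Streak: both white — same for both.
Luster: both vitreous — same for both.
Crystal system: Anhydrite orthorhombic, Siderite trigonal — distinct.
Crystal system is the diagnostic property here.

crystal system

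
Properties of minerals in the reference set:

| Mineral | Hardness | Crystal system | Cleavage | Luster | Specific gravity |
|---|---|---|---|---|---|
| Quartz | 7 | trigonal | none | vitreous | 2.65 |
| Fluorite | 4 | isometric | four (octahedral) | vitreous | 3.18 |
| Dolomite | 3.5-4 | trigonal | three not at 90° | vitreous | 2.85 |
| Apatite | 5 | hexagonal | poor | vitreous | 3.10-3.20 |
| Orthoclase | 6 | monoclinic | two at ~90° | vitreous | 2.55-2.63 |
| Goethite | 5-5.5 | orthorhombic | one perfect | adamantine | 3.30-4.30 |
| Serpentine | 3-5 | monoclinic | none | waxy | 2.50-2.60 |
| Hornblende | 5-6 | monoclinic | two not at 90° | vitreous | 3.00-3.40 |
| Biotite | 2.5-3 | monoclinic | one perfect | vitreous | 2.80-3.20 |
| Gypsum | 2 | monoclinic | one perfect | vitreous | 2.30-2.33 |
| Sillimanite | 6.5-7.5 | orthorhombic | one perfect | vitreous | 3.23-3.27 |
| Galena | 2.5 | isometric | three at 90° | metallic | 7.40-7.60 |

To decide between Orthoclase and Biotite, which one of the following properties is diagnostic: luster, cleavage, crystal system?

cleavage

Luster: both vitreous — same for both.
Cleavage: Orthoclase two at ~90°, Biotite one perfect — distinct.
Crystal system: both monoclinic — same for both.
Only cleavage differs between Orthoclase and Biotite among the listed tests.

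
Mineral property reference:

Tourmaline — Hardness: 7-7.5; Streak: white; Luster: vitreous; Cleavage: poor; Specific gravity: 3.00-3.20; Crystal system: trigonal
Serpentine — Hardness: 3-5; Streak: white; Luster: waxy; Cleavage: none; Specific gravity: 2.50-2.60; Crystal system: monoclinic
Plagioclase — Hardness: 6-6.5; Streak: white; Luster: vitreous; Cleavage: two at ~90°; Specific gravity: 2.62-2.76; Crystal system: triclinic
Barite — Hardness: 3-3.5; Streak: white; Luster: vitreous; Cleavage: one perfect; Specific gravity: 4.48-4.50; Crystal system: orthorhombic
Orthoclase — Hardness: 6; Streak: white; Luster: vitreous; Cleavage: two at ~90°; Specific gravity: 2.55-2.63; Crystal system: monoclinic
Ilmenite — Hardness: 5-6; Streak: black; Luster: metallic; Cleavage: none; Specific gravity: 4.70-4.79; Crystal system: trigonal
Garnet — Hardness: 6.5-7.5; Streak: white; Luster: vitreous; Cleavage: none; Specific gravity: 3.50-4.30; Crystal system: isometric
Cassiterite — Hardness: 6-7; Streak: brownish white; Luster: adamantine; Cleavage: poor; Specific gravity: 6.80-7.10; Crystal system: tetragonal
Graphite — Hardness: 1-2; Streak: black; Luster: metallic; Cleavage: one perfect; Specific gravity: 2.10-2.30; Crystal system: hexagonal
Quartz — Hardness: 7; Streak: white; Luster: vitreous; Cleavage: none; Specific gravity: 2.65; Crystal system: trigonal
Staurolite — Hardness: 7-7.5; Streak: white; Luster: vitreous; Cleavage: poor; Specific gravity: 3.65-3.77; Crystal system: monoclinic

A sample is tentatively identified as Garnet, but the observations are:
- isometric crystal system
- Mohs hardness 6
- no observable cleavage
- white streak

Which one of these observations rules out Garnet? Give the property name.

Isometric crystal system: Garnet has isometric system — agrees.
Mohs hardness 6: Garnet has hardness 6.5-7.5 — inconsistent.
No observable cleavage: Garnet has cleavage none — agrees.
White streak: Garnet has white streak — agrees.
The hardness is the one property that does not fit.

hardness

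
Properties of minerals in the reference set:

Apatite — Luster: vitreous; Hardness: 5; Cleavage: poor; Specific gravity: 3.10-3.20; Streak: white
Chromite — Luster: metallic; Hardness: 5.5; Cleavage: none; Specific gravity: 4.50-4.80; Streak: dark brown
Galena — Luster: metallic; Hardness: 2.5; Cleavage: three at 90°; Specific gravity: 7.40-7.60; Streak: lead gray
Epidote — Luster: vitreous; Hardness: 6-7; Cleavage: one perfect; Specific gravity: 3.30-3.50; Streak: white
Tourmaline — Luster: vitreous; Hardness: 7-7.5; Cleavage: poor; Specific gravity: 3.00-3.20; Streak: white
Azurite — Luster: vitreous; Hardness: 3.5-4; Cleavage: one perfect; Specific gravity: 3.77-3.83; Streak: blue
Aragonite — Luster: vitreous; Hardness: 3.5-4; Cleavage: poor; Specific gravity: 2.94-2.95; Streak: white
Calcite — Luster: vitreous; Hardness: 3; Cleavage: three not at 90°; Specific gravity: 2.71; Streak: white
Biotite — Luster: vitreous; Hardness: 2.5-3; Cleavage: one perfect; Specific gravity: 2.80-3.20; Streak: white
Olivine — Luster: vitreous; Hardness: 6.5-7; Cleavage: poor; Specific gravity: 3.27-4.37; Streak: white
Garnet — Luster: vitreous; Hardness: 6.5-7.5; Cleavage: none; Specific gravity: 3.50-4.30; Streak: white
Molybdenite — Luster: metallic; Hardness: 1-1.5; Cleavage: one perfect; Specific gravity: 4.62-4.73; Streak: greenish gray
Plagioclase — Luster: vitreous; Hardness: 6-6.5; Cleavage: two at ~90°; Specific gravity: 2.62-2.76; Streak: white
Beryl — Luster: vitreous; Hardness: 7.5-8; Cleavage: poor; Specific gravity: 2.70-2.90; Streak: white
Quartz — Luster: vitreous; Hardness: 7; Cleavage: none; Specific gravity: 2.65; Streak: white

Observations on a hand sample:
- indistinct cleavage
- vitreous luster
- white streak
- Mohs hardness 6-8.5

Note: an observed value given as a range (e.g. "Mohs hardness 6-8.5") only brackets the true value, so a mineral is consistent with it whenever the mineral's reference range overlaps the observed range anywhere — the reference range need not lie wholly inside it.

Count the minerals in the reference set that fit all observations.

3

Indistinct cleavage: Apatite, Tourmaline, Aragonite, Olivine, Beryl remain.
Vitreous luster: every remaining candidate is consistent.
White streak: all remaining candidates fit.
Mohs hardness 6-8.5 is inconsistent with Apatite, Aragonite.
The minerals that satisfy all observations are Beryl, Olivine, Tourmaline.
That is 3 minerals.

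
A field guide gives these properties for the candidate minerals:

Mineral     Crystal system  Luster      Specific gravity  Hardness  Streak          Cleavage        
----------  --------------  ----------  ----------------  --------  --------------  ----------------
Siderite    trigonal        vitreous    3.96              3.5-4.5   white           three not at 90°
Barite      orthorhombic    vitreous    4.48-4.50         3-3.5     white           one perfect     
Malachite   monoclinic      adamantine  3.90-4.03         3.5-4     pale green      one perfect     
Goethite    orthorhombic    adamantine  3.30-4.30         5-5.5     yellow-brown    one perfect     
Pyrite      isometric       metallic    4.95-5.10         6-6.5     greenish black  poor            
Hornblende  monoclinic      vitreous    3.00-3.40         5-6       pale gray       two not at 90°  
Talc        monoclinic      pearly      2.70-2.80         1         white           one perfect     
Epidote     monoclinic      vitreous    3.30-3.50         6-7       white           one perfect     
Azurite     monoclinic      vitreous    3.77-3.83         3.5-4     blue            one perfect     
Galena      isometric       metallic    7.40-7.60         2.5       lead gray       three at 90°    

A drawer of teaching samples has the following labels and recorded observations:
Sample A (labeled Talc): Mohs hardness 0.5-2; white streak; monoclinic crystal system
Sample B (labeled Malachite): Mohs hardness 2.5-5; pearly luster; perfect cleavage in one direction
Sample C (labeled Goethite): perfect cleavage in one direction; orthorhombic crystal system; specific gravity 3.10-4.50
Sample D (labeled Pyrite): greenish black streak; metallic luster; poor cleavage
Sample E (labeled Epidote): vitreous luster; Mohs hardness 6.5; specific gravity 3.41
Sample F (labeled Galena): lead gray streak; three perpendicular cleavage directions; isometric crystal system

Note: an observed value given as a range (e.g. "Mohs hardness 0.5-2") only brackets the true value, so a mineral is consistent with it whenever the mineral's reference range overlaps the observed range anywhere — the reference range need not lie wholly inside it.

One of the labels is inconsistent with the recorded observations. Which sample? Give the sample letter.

Sample A: observations are consistent with Talc.
Sample B: Malachite has adamantine luster, but the record shows pearly luster — this label is wrong.
Sample C: observations are consistent with Goethite.
Sample D: observations are consistent with Pyrite.
Sample E: observations are consistent with Epidote.
Sample F: observations are consistent with Galena.
Only sample B is inconsistent with its label.

B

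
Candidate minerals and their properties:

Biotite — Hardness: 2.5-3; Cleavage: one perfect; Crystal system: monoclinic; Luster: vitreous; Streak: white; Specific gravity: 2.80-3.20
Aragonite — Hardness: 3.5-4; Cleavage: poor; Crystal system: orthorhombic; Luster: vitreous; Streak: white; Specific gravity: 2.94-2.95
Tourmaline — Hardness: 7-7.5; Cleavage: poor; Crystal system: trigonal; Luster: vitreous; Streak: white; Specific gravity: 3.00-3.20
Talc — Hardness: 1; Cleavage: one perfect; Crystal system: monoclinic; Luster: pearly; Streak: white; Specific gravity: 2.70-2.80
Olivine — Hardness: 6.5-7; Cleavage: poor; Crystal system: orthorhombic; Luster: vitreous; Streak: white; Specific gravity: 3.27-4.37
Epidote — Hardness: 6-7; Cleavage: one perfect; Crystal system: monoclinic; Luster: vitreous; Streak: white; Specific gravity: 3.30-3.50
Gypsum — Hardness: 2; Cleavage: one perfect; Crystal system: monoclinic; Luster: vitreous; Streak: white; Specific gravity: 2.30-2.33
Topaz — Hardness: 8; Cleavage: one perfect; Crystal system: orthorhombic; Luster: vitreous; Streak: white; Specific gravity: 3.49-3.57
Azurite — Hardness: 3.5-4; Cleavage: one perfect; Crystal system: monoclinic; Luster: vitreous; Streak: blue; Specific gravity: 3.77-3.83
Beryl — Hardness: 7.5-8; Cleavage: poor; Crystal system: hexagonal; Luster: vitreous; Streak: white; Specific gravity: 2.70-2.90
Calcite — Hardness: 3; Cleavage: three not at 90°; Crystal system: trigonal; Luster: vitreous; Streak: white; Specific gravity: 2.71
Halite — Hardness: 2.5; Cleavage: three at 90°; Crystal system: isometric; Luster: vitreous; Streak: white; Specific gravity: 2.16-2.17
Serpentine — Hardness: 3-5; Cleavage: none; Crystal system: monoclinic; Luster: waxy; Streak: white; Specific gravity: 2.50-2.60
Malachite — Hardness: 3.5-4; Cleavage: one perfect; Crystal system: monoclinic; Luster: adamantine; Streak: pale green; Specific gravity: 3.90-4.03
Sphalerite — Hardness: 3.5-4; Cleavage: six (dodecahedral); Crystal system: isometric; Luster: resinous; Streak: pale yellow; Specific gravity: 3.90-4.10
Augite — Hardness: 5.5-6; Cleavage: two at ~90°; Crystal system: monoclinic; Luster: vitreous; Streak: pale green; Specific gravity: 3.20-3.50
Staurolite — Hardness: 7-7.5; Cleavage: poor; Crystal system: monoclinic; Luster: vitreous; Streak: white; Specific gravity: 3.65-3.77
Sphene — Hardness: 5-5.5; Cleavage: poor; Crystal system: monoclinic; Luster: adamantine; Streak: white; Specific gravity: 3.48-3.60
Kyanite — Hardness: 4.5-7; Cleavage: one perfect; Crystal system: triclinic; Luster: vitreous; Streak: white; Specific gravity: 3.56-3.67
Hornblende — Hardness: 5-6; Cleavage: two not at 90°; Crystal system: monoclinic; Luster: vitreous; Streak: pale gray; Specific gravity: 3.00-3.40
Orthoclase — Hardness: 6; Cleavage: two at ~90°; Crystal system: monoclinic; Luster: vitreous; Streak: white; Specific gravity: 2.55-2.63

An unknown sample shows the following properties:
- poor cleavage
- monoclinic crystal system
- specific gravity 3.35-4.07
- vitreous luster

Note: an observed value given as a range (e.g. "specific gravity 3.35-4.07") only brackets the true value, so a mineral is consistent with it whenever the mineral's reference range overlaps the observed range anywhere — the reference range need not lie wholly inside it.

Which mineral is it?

Poor cleavage: narrows the field to Aragonite, Tourmaline, Olivine, Beryl, Staurolite, Sphene.
Monoclinic crystal system: leaves Staurolite, Sphene.
Specific gravity 3.35-4.07: no further eliminations.
Vitreous luster is inconsistent with Sphene.
Staurolite is the sole remaining match.

Staurolite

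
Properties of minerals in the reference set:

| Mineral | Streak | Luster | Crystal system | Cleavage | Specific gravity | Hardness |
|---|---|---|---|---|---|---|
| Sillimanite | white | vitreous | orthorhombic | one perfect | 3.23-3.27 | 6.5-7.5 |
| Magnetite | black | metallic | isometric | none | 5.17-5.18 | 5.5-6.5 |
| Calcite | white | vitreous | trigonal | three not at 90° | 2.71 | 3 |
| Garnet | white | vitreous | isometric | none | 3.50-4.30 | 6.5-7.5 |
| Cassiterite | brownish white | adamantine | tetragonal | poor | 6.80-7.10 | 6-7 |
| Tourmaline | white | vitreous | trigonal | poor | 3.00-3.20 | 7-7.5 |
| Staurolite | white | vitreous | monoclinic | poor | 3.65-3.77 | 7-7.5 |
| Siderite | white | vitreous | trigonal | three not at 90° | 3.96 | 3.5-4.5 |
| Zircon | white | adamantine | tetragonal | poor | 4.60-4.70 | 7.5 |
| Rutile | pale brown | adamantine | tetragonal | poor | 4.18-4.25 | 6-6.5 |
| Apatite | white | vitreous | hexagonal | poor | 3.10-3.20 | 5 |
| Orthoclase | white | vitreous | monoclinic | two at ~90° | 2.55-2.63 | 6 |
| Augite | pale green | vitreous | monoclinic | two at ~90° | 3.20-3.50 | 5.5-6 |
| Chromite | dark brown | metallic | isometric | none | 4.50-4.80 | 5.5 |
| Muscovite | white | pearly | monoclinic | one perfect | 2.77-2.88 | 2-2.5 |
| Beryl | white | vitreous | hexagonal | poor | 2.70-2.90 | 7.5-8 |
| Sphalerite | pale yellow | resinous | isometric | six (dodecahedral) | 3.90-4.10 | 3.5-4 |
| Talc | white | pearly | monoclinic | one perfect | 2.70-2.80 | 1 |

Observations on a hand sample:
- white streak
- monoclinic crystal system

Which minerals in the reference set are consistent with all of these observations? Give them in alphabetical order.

White streak is inconsistent with Magnetite, Cassiterite, Rutile, Augite, Chromite, Sphalerite.
Monoclinic crystal system — Staurolite, Orthoclase, Muscovite, Talc remain.
The minerals that satisfy all observations are Muscovite, Orthoclase, Staurolite, Talc.

Muscovite, Orthoclase, Staurolite, Talc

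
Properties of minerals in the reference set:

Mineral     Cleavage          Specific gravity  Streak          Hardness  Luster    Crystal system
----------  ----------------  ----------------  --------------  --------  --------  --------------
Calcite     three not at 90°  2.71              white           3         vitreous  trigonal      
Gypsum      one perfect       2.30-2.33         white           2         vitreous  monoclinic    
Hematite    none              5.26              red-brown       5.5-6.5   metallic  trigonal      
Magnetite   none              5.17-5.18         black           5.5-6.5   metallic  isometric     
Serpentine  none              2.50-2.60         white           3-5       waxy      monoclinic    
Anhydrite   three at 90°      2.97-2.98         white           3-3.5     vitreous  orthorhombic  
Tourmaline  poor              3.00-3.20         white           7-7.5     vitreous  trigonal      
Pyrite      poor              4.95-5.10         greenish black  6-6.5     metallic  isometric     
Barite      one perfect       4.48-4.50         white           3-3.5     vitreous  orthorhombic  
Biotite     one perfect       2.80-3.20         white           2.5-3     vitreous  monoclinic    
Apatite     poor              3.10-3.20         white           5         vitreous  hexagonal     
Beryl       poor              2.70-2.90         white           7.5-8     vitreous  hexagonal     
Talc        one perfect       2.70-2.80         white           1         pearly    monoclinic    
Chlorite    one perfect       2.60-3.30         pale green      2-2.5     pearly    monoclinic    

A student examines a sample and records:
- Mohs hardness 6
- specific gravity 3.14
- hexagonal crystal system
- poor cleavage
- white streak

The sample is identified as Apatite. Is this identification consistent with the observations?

No

Mohs hardness 6 — Apatite has hardness 5; a mismatch.
Specific gravity 3.14 — consistent with Apatite (SG 3.10-3.20).
Hexagonal crystal system — consistent with Apatite (hexagonal system).
Poor cleavage — consistent with Apatite (cleavage poor).
White streak — consistent with Apatite (white streak).
Hardness alone is enough to reject Apatite.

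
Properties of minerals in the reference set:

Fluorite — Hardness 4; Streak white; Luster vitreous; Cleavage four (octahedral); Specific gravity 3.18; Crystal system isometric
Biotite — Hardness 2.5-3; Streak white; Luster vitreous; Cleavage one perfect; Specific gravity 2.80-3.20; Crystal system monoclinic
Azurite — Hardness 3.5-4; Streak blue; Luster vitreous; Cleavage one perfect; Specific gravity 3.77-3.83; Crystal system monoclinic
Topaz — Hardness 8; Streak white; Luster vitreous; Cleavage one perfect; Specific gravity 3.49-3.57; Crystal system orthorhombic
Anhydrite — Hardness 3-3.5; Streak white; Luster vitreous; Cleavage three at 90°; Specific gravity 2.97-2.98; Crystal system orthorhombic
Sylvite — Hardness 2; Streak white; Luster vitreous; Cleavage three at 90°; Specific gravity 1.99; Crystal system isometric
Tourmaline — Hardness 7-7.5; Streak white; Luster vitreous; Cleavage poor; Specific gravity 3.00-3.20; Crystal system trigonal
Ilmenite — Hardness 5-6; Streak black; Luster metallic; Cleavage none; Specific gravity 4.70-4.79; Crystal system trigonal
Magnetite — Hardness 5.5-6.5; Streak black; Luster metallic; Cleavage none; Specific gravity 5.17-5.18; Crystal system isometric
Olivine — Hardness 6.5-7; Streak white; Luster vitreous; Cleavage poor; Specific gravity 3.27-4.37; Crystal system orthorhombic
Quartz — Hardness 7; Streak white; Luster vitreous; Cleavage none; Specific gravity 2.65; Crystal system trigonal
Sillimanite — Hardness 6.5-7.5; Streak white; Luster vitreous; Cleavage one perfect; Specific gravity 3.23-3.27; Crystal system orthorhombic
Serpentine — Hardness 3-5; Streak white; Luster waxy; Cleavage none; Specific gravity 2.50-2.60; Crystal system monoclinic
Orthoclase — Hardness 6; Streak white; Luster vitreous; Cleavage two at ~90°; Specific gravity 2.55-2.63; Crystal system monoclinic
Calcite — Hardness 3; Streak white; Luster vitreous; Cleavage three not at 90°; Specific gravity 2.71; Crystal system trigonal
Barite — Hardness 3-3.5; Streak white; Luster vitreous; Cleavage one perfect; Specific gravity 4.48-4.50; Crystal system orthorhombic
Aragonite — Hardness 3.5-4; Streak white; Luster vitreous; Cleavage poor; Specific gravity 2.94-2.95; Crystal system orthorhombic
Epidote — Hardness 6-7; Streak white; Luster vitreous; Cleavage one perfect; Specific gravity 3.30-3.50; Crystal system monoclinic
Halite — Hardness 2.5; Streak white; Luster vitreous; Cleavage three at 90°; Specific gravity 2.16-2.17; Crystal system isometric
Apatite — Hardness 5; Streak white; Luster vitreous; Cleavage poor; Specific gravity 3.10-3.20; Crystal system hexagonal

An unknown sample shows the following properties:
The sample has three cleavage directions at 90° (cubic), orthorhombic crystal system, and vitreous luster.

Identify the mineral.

Three cleavage directions at 90° (cubic): leaves Anhydrite, Sylvite, Halite.
Orthorhombic crystal system: Anhydrite remains.
Vitreous luster: no further eliminations.
Only Anhydrite satisfies all observations.

Anhydrite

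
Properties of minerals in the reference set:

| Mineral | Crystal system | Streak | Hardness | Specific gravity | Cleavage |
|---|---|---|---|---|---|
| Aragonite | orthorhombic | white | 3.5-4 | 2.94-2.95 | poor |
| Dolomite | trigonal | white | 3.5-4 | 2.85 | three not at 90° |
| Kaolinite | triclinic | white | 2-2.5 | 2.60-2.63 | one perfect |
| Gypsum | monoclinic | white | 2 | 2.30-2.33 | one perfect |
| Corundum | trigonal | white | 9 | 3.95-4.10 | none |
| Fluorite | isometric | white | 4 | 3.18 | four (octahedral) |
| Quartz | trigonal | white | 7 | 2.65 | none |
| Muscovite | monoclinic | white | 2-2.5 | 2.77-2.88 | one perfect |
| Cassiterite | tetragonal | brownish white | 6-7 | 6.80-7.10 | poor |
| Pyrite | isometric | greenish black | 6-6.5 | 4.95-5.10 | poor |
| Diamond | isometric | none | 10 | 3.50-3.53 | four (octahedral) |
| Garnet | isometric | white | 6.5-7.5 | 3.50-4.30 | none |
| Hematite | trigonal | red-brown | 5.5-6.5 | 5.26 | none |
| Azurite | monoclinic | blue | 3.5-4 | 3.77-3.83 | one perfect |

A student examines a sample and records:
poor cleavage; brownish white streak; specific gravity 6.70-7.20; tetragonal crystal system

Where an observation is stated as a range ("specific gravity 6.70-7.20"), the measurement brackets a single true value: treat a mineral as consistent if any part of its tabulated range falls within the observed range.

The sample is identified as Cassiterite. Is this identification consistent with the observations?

Poor cleavage — fits Cassiterite (cleavage poor).
Brownish white streak — fits Cassiterite (brownish white streak).
Specific gravity 6.70-7.20 — fits Cassiterite (SG 6.80-7.10).
Tetragonal crystal system — fits Cassiterite (tetragonal system).
All observations are consistent with the tabulated values for Cassiterite.

Yes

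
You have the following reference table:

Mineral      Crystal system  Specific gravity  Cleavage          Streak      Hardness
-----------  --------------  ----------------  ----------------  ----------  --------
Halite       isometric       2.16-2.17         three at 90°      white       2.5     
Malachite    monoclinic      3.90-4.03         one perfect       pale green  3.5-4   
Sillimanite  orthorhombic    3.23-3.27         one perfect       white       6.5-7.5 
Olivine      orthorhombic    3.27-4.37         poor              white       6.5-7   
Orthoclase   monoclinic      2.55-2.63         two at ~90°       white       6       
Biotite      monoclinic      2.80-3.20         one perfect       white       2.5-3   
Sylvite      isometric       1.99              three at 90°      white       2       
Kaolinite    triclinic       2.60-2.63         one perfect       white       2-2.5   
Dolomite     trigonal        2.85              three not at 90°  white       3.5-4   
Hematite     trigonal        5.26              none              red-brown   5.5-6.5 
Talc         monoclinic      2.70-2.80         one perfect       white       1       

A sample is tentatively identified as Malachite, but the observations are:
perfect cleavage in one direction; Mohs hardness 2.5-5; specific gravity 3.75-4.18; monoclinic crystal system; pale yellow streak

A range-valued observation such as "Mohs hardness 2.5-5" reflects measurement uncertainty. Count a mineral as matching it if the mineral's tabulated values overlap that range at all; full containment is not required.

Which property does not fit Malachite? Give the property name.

streak

Perfect cleavage in one direction: Malachite has cleavage one perfect — matches.
Mohs hardness 2.5-5: Malachite has hardness 3.5-4 — matches.
Specific gravity 3.75-4.18: Malachite has SG 3.90-4.03 — matches.
Monoclinic crystal system: Malachite has monoclinic system — matches.
Pale yellow streak: Malachite has pale green streak — inconsistent.
Only the streak is inconsistent.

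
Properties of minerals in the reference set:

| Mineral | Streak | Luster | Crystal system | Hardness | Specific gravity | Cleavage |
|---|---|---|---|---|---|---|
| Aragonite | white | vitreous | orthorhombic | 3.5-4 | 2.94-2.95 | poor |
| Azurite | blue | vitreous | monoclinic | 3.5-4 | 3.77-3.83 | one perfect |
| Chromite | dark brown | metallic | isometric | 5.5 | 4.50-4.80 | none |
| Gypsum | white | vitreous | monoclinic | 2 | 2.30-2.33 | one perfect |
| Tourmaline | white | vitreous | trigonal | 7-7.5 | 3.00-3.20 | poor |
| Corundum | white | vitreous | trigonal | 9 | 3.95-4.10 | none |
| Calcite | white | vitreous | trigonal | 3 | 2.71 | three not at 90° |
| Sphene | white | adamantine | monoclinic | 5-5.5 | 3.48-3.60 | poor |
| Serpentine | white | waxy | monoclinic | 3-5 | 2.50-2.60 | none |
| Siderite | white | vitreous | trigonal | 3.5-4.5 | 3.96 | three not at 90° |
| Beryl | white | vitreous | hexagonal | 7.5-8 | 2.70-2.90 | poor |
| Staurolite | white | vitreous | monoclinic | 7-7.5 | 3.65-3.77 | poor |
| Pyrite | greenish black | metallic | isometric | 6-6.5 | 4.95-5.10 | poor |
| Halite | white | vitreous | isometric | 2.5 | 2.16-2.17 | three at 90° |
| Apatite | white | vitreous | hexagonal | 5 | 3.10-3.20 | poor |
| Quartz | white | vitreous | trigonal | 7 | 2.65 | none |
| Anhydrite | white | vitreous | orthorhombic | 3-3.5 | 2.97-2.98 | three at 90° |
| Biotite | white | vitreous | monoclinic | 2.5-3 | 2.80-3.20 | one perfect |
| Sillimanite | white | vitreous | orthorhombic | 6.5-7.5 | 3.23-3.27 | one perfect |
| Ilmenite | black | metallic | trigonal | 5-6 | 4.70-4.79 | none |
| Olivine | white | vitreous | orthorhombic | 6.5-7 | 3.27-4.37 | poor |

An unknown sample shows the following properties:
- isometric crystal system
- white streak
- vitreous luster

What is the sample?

Halite

Isometric crystal system: leaves Chromite, Pyrite, Halite.
White streak: narrows the field to Halite.
Vitreous luster: no further eliminations.
Only Halite satisfies all observations.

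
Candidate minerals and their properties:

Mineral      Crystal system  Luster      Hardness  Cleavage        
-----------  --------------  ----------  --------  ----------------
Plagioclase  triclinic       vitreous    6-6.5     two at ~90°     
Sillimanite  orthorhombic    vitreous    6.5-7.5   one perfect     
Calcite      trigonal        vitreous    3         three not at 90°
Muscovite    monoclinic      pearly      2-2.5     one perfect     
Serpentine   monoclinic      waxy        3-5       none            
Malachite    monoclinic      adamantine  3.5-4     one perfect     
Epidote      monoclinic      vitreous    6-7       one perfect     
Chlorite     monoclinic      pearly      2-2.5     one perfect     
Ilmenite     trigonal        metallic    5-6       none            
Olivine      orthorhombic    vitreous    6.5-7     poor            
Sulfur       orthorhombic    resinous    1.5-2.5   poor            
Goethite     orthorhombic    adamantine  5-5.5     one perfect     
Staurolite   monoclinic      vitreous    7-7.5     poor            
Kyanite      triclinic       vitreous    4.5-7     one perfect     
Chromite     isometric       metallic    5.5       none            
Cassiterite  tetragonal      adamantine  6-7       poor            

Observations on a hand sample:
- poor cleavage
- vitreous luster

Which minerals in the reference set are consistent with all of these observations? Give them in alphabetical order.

Olivine, Staurolite

Poor cleavage — Olivine, Sulfur, Staurolite, Cassiterite remain.
Vitreous luster is inconsistent with Sulfur, Cassiterite.
Remaining candidates: Olivine, Staurolite.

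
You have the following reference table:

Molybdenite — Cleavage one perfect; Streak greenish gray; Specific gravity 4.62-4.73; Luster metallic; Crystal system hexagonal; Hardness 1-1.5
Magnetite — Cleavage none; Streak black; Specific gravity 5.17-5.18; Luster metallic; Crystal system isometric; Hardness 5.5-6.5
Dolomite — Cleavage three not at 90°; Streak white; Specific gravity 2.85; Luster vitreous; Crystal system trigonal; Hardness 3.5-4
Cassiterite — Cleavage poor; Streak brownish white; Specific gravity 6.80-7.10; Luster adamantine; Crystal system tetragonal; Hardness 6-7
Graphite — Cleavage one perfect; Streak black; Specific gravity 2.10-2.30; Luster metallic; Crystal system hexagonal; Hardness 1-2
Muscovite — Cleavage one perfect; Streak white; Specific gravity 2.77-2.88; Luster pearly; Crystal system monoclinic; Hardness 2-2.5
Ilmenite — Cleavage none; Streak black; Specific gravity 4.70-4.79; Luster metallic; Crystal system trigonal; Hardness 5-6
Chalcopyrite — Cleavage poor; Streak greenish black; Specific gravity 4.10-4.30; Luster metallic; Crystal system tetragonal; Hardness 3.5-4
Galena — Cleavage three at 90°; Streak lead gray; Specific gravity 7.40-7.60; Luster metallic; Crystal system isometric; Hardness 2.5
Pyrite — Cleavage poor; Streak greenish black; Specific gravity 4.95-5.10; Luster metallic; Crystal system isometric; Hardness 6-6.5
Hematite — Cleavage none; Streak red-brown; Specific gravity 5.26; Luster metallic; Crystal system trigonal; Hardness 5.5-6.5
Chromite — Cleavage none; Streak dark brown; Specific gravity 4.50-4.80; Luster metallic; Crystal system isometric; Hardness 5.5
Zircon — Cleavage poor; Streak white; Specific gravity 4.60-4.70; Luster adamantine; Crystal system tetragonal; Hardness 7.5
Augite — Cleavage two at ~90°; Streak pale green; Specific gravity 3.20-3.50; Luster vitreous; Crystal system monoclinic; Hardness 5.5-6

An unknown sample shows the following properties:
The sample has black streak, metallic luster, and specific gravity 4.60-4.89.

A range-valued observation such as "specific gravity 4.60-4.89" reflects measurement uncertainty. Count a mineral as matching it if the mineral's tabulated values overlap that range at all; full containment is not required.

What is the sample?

Black streak — narrows the field to Magnetite, Graphite, Ilmenite.
Metallic luster — no further eliminations.
Specific gravity 4.60-4.89 — Ilmenite remains.
Only Ilmenite satisfies all observations.

Ilmenite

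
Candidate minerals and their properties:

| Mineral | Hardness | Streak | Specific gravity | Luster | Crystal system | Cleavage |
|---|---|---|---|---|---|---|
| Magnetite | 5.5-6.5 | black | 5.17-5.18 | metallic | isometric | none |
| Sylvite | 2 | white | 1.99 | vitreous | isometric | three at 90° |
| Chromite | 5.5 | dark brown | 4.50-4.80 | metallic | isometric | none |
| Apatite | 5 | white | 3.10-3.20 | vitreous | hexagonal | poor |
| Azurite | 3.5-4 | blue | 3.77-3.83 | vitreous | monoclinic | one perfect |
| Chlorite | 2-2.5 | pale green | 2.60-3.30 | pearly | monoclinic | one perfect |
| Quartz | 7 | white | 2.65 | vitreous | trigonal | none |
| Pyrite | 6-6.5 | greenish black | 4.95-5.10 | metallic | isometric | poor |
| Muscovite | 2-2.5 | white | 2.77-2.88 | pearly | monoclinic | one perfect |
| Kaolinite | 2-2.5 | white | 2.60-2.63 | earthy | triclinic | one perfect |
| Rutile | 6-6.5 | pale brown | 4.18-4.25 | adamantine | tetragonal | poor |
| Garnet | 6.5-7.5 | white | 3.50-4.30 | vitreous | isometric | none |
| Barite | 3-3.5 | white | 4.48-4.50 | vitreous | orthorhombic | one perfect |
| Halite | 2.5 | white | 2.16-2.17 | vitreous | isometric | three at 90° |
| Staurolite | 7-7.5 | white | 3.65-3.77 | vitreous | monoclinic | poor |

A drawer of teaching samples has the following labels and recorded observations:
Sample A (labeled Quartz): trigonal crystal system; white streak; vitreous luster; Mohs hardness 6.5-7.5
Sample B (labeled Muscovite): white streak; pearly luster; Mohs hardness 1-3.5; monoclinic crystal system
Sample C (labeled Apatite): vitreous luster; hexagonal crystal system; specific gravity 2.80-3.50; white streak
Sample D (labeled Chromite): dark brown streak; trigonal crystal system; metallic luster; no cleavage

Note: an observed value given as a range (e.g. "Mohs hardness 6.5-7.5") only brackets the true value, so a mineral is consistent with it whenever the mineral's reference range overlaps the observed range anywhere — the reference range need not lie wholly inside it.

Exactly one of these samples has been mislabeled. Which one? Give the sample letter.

D

Sample A: observations are consistent with Quartz.
Sample B: observations are consistent with Muscovite.
Sample C: observations are consistent with Apatite.
Sample D: trigonal crystal system is outside the reference for Chromite (isometric system) — mislabeled.
The mislabeled specimen is D.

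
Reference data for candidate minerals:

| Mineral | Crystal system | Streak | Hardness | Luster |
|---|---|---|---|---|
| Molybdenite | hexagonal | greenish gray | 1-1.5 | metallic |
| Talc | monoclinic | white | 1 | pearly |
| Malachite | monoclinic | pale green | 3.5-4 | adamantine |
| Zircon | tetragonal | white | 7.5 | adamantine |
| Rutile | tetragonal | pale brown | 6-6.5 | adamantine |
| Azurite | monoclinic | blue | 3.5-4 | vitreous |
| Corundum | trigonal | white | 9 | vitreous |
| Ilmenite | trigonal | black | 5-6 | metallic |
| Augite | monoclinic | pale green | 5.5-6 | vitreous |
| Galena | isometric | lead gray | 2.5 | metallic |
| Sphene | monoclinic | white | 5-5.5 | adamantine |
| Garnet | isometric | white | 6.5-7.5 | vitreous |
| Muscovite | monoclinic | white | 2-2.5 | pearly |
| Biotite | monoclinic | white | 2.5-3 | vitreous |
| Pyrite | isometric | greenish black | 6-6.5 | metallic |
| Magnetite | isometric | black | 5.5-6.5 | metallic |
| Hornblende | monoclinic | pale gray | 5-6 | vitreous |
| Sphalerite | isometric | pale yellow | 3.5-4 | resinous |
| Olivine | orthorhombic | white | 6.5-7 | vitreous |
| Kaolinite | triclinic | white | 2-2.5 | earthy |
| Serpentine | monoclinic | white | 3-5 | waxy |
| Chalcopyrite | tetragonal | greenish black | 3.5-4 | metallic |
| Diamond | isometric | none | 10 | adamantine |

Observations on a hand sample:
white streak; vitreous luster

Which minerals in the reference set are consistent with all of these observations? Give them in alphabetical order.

Biotite, Corundum, Garnet, Olivine

White streak: Talc, Zircon, Corundum, Sphene, Garnet, Muscovite, Biotite, Olivine, Kaolinite, Serpentine remain.
Vitreous luster: leaves Corundum, Garnet, Biotite, Olivine.
Remaining candidates: Biotite, Corundum, Garnet, Olivine.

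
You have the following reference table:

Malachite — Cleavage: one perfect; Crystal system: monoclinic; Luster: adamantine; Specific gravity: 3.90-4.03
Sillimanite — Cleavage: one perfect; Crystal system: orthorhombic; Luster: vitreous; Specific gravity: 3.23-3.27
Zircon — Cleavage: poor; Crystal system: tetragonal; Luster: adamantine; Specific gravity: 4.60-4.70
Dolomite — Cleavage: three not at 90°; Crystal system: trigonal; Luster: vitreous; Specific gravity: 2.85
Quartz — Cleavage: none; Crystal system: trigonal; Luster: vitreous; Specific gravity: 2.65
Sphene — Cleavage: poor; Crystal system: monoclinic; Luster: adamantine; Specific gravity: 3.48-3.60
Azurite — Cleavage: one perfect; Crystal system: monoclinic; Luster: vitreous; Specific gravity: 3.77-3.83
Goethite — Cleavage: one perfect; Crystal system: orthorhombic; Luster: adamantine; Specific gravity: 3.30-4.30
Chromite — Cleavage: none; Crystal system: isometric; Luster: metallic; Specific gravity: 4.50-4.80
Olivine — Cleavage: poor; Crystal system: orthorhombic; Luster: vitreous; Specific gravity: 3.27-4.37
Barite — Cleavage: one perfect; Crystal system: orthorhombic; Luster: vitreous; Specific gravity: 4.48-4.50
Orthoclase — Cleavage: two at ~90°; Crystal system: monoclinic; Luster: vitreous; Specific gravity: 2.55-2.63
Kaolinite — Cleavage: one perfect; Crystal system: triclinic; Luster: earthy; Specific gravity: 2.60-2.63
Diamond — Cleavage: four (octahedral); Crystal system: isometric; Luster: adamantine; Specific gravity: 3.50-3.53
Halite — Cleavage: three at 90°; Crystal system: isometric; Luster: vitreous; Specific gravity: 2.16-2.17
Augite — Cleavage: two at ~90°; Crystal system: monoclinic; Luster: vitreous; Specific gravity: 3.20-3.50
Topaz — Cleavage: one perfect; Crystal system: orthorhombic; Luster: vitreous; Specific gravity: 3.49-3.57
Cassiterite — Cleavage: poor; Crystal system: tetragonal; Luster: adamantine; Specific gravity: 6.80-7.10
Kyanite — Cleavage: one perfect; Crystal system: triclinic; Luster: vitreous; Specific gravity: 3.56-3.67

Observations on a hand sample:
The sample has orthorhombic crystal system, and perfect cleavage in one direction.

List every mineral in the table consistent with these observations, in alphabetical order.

Orthorhombic crystal system — only Sillimanite, Goethite, Olivine, Barite, Topaz remain.
Perfect cleavage in one direction excludes Olivine.
Remaining candidates: Barite, Goethite, Sillimanite, Topaz.

Barite, Goethite, Sillimanite, Topaz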